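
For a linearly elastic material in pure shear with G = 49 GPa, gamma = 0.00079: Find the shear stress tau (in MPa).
Model: a linearly elastic material in pure shear, so tau = G·gamma.
Convert to SI units:
  G = 49 GPa = 4.9 × 10¹⁰ Pa
Substitute:
  tau = (4.9 × 10¹⁰) × 0.00079
  tau = 3.871 × 10⁷ Pa
Convert: tau = 3.871 × 10⁷ Pa = 38.71 MPa
Final answer: tau = 38.71 MPa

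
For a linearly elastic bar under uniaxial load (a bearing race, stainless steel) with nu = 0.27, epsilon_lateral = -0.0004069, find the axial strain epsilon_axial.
Model: a linearly elastic bar under uniaxial load, so epsilon_lateral = -nu·epsilon_axial.
Solve for epsilon_axial: epsilon_axial = -epsilon_lateral / nu.
Substitute:
  epsilon_axial = -(-0.0004069) / 0.27
  epsilon_axial = 0.001507
Final answer: epsilon_axial = 0.001507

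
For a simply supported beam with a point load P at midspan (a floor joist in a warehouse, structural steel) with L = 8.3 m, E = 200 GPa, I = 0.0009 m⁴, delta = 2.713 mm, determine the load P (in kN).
Model: a simply supported beam with a point load P at midspan, so delta = (P·L^3) / (48·E·I).
Solve for P: P = (48·delta·E·I) / L^3.
Convert to SI units:
  E = 200 GPa = 2 × 10¹¹ Pa
  delta = 2.713 mm = 0.002713 m
Substitute:
  P = (48 × 0.002713 × (2 × 10¹¹) × 0.0009) / 8.3^3
  P = 40990 N
Convert: P = 40990 N = 40.99 kN
Final answer: P = 40.99 kN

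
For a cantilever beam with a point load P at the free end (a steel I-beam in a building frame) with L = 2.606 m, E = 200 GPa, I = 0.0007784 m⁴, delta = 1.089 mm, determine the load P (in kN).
Model: a cantilever beam with a point load P at the free end, so delta = (P·L^3) / (3·E·I).
Solve for P: P = (3·delta·E·I) / L^3.
Convert to SI units:
  E = 200 GPa = 2 × 10¹¹ Pa
  delta = 1.089 mm = 0.001089 m
Substitute:
  P = (3 × 0.001089 × (2 × 10¹¹) × 0.0007784) / 2.606^3
  P = 28740 N
Convert: P = 28740 N = 28.74 kN
Final answer: P = 28.74 kN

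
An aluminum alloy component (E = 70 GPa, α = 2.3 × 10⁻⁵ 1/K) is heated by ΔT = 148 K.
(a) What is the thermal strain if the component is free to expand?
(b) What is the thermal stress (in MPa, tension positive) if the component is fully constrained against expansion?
(a) Free thermal strain ε_th = α·ΔT = (2.3 × 10⁻⁵) × 148 = 0.003404
(b) Fully constrained, the expansion is suppressed, so σ = -E·α·ΔT. Convert E = 70 GPa = 7 × 10¹⁰ Pa.
  σ = -(7 × 10¹⁰) × (2.3 × 10⁻⁵) × 148 = -2.383 × 10⁸ Pa = -238.3 MPa (compressive)
Final answer: (a) ε_th = 0.003404, (b) σ = -238.3 MPa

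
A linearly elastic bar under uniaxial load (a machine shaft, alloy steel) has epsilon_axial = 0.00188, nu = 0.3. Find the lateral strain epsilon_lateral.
Model: a linearly elastic bar under uniaxial load, so epsilon_lateral = -nu·epsilon_axial.
Substitute:
  epsilon_lateral = -(0.3 × 0.00188)
  epsilon_lateral = -0.000564
Final answer: epsilon_lateral = -0.000564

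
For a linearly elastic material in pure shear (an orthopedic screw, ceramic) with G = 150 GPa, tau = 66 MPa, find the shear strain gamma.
Model: a linearly elastic material in pure shear, so tau = G·gamma.
Solve for gamma: gamma = tau / G.
Convert to SI units:
  G = 150 GPa = 1.5 × 10¹¹ Pa
  tau = 66 MPa = 6.6 × 10⁷ Pa
Substitute:
  gamma = (6.6 × 10⁷) / (1.5 × 10¹¹)
  gamma = 0.00044
Final answer: gamma = 0.00044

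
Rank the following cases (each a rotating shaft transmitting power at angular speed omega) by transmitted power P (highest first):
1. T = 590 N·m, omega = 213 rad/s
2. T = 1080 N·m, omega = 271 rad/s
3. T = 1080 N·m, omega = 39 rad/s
Model: a rotating shaft transmitting power at angular speed omega, so P = T·omega (SI units).
  Case 1: P = 590 × 213 = 125700 W = 125.7 kW
  Case 2: P = 1080 × 271 = 292700 W = 292.7 kW
  Case 3: P = 1080 × 39 = 42120 W = 42.12 kW
Ordering: 292.7 kW (case 2) > 125.7 kW (case 1) > 42.12 kW (case 3)
Final answer: 2, 1, 3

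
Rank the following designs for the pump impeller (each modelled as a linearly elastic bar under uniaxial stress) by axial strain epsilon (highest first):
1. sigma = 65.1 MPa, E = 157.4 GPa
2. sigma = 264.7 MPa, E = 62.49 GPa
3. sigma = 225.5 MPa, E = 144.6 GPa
Model: a linearly elastic bar under uniaxial stress, so epsilon = sigma / E (SI units).
  Case 1: epsilon = (6.51 × 10⁷) / (1.574 × 10¹¹) = 0.0004136
  Case 2: epsilon = (2.647 × 10⁸) / (6.249 × 10¹⁰) = 0.004236
  Case 3: epsilon = (2.255 × 10⁸) / (1.446 × 10¹¹) = 0.001559
Ordering: 0.004236 (case 2) > 0.001559 (case 3) > 0.0004136 (case 1)
Final answer: 2, 3, 1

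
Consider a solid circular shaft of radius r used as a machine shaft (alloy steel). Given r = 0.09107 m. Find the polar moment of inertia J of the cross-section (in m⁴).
Model: a solid circular shaft of radius r, so J = (π·r^4) / 2.
Substitute:
  J = (π × 0.09107^4) / 2
  J = 0.000108 m⁴
Final answer: J = 0.000108 m⁴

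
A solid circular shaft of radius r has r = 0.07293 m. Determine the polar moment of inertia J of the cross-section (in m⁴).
Model: a solid circular shaft of radius r, so J = (π·r^4) / 2.
Substitute:
  J = (π × 0.07293^4) / 2
  J = 4.444 × 10⁻⁵ m⁴
Final answer: J = 4.444 × 10⁻⁵ m⁴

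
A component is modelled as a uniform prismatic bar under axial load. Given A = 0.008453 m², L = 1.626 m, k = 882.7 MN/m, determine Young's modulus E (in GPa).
Model: a uniform prismatic bar under axial load, so k = (A·E) / L.
Solve for E: E = (k·L) / A.
Convert to SI units:
  k = 882.7 MN/m = 8.827 × 10⁸ N/m
Substitute:
  E = ((8.827 × 10⁸) × 1.626) / 0.008453
  E = 1.698 × 10¹¹ Pa
Convert: E = 1.698 × 10¹¹ Pa = 169.8 GPa
Final answer: E = 169.8 GPa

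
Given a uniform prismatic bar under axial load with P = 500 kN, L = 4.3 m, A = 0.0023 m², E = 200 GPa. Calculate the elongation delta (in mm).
Model: a uniform prismatic bar under axial load, so delta = (P·L) / (A·E).
Convert to SI units:
  P = 500 kN = 500000 N
  E = 200 GPa = 2 × 10¹¹ Pa
Substitute:
  delta = (500000 × 4.3) / (0.0023 × (2 × 10¹¹))
  delta = 0.004674 m
Convert: delta = 0.004674 m = 4.674 mm
Final answer: delta = 4.674 mm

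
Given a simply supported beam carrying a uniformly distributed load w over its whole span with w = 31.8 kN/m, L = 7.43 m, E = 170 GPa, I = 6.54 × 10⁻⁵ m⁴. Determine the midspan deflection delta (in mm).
Model: a simply supported beam carrying a uniformly distributed load w over its whole span, so delta = (5·w·L^4) / (384·E·I).
Convert to SI units:
  w = 31.8 kN/m = 31800 N/m
  E = 170 GPa = 1.7 × 10¹¹ Pa
Substitute:
  delta = (5 × 31800 × 7.43^4) / (384 × (1.7 × 10¹¹) × (6.54 × 10⁻⁵))
  delta = 0.1135 m
Convert: delta = 0.1135 m = 113.5 mm
Final answer: delta = 113.5 mm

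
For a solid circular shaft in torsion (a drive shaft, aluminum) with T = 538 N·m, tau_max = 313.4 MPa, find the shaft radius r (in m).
Model: a solid circular shaft in torsion, so tau_max = (2·T) / (π·r^3).
Solve for r: r = ((2·T) / (π·tau_max))^(1/3).
Convert to SI units:
  tau_max = 313.4 MPa = 3.134 × 10⁸ Pa
Substitute:
  r = ((2 × 538) / (π × (3.134 × 10⁸)))^(1/3)
  r = 0.0103 m
Final answer: r = 0.0103 m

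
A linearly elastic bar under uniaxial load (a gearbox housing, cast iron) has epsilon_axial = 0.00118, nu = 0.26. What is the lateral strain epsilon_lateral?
Model: a linearly elastic bar under uniaxial load, so epsilon_lateral = -nu·epsilon_axial.
Substitute:
  epsilon_lateral = -(0.26 × 0.00118)
  epsilon_lateral = -0.0003068
Final answer: epsilon_lateral = -0.0003068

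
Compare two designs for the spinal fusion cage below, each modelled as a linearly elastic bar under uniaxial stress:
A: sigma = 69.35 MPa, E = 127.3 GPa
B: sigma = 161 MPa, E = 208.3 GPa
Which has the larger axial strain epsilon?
Model: a linearly elastic bar under uniaxial stress, so epsilon = sigma / E (SI units).
  A: epsilon = (6.935 × 10⁷) / (1.273 × 10¹¹) = 0.0005448
  B: epsilon = (1.61 × 10⁸) / (2.083 × 10¹¹) = 0.0007729
0.0007729 > 0.0005448, so B is larger.
Final answer: B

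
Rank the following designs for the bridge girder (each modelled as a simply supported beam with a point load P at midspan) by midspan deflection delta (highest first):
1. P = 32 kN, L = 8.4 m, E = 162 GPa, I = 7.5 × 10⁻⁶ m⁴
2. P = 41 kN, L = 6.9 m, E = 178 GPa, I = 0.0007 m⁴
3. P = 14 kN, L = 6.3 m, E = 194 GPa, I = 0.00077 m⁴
Model: a simply supported beam with a point load P at midspan, so delta = (P·L^3) / (48·E·I) (SI units).
  Case 1: delta = (32000 × 8.4^3) / (48 × (1.62 × 10¹¹) × (7.5 × 10⁻⁶)) = 0.3252 m = 325.2 mm
  Case 2: delta = (41000 × 6.9^3) / (48 × (1.78 × 10¹¹) × 0.0007) = 0.002252 m = 2.252 mm
  Case 3: delta = (14000 × 6.3^3) / (48 × (1.94 × 10¹¹) × 0.00077) = 0.0004882 m = 0.4882 mm
Ordering: 325.2 mm (case 1) > 2.252 mm (case 2) > 0.4882 mm (case 3)
Final answer: 1, 2, 3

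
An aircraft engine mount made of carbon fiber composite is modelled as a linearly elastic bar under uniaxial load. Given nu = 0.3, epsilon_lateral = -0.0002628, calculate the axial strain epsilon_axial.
Model: a linearly elastic bar under uniaxial load, so epsilon_lateral = -nu·epsilon_axial.
Solve for epsilon_axial: epsilon_axial = -epsilon_lateral / nu.
Substitute:
  epsilon_axial = -(-0.0002628) / 0.3
  epsilon_axial = 0.000876
Final answer: epsilon_axial = 0.000876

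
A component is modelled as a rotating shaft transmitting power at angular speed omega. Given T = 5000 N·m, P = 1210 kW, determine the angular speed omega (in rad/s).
Model: a rotating shaft transmitting power at angular speed omega, so P = T·omega.
Solve for omega: omega = P / T.
Convert to SI units:
  P = 1210 kW = 1.21 × 10⁶ W
Substitute:
  omega = (1.21 × 10⁶) / 5000
  omega = 242 rad/s
Final answer: omega = 242 rad/s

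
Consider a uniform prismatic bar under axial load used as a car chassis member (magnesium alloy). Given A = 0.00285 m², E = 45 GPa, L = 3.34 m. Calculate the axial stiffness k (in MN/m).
Model: a uniform prismatic bar under axial load, so k = (A·E) / L.
Convert to SI units:
  E = 45 GPa = 4.5 × 10¹⁰ Pa
Substitute:
  k = (0.00285 × (4.5 × 10¹⁰)) / 3.34
  k = 3.84 × 10⁷ N/m
Convert: k = 3.84 × 10⁷ N/m = 38.4 MN/m
Final answer: k = 38.4 MN/m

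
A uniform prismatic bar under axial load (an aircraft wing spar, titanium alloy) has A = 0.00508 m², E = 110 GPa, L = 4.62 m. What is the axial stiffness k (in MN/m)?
Model: a uniform prismatic bar under axial load, so k = (A·E) / L.
Convert to SI units:
  E = 110 GPa = 1.1 × 10¹¹ Pa
Substitute:
  k = (0.00508 × (1.1 × 10¹¹)) / 4.62
  k = 1.21 × 10⁸ N/m
Convert: k = 1.21 × 10⁸ N/m = 121 MN/m
Final answer: k = 121 MN/m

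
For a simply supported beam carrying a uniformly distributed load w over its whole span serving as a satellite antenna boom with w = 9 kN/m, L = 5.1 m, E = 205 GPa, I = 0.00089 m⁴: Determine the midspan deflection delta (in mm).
Model: a simply supported beam carrying a uniformly distributed load w over its whole span, so delta = (5·w·L^4) / (384·E·I).
Convert to SI units:
  w = 9 kN/m = 9000 N/m
  E = 205 GPa = 2.05 × 10¹¹ Pa
Substitute:
  delta = (5 × 9000 × 5.1^4) / (384 × (2.05 × 10¹¹) × 0.00089)
  delta = 0.0004345 m
Convert: delta = 0.0004345 m = 0.4345 mm
Final answer: delta = 0.4345 mm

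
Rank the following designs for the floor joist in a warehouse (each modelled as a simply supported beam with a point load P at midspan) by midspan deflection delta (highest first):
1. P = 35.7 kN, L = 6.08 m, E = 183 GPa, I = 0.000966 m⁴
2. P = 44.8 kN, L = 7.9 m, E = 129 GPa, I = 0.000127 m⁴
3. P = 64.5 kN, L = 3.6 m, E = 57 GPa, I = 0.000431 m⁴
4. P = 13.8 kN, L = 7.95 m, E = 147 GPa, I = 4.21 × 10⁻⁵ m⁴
Model: a simply supported beam with a point load P at midspan, so delta = (P·L^3) / (48·E·I) (SI units).
  Case 1: delta = (35700 × 6.08^3) / (48 × (1.83 × 10¹¹) × 0.000966) = 0.0009456 m = 0.9456 mm
  Case 2: delta = (44800 × 7.9^3) / (48 × (1.29 × 10¹¹) × 0.000127) = 0.02809 m = 28.09 mm
  Case 3: delta = (64500 × 3.6^3) / (48 × (5.7 × 10¹⁰) × 0.000431) = 0.002552 m = 2.552 mm
  Case 4: delta = (13800 × 7.95^3) / (48 × (1.47 × 10¹¹) × (4.21 × 10⁻⁵)) = 0.02334 m = 23.34 mm
Ordering: 28.09 mm (case 2) > 23.34 mm (case 4) > 2.552 mm (case 3) > 0.9456 mm (case 1)
Final answer: 2, 4, 3, 1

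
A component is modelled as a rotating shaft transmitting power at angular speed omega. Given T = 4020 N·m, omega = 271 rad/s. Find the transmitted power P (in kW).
Model: a rotating shaft transmitting power at angular speed omega, so P = T·omega.
Substitute:
  P = 4020 × 271
  P = 1.089 × 10⁶ W
Convert: P = 1.089 × 10⁶ W = 1089 kW
Final answer: P = 1089 kW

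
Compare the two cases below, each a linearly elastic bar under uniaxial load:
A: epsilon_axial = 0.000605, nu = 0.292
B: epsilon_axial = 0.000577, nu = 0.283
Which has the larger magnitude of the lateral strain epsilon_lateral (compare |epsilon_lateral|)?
Model: a linearly elastic bar under uniaxial load, so epsilon_lateral = -nu·epsilon_axial (SI units).
  A: epsilon_lateral = -(0.292 × 0.000605) = -0.0001767
  B: epsilon_lateral = -(0.283 × 0.000577) = -0.0001633
|epsilon_lateral|: A = 0.0001767, B = 0.0001633, so A is larger in magnitude.
Final answer: A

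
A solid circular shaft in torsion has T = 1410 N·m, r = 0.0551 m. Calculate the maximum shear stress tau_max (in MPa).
Model: a solid circular shaft in torsion, so tau_max = (2·T) / (π·r^3).
Substitute:
  tau_max = (2 × 1410) / (π × 0.0551^3)
  tau_max = 5.366 × 10⁶ Pa
Convert: tau_max = 5.366 × 10⁶ Pa = 5.366 MPa
Final answer: tau_max = 5.366 MPa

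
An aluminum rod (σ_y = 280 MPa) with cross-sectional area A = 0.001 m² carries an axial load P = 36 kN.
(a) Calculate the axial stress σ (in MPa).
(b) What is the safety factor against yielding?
(a) Axial stress σ = P/A. Convert P = 36 kN = 36000 N.
  σ = 36000 / 0.001 = 3.6 × 10⁷ Pa = 36 MPa
(b) Safety factor SF = σ_y/σ = 280 / 36 = 7.778
Final answer: (a) σ = 36 MPa, (b) SF = 7.778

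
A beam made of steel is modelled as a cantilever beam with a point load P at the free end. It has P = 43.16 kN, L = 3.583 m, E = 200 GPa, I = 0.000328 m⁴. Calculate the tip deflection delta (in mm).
Model: a cantilever beam with a point load P at the free end, so delta = (P·L^3) / (3·E·I).
Convert to SI units:
  P = 43.16 kN = 43160 N
  E = 200 GPa = 2 × 10¹¹ Pa
Substitute:
  delta = (43160 × 3.583^3) / (3 × (2 × 10¹¹) × 0.000328)
  delta = 0.01009 m
Convert: delta = 0.01009 m = 10.09 mm
Final answer: delta = 10.09 mm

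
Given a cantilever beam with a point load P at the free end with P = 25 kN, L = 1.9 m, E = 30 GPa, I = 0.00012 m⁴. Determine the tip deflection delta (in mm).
Model: a cantilever beam with a point load P at the free end, so delta = (P·L^3) / (3·E·I).
Convert to SI units:
  P = 25 kN = 25000 N
  E = 30 GPa = 3 × 10¹⁰ Pa
Substitute:
  delta = (25000 × 1.9^3) / (3 × (3 × 10¹⁰) × 0.00012)
  delta = 0.01588 m
Convert: delta = 0.01588 m = 15.88 mm
Final answer: delta = 15.88 mm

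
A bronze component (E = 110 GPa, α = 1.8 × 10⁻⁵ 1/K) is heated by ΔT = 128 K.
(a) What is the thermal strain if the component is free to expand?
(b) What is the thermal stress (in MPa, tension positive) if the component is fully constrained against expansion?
(a) Free thermal strain ε_th = α·ΔT = (1.8 × 10⁻⁵) × 128 = 0.002304
(b) Fully constrained, the expansion is suppressed, so σ = -E·α·ΔT. Convert E = 110 GPa = 1.1 × 10¹¹ Pa.
  σ = -(1.1 × 10¹¹) × (1.8 × 10⁻⁵) × 128 = -2.534 × 10⁸ Pa = -253.4 MPa (compressive)
Final answer: (a) ε_th = 0.002304, (b) σ = -253.4 MPa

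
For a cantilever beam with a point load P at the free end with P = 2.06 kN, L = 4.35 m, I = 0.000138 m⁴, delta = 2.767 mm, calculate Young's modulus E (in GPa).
Model: a cantilever beam with a point load P at the free end, so delta = (P·L^3) / (3·E·I).
Solve for E: E = (P·L^3) / (3·delta·I).
Convert to SI units:
  P = 2.06 kN = 2060 N
  delta = 2.767 mm = 0.002767 m
Substitute:
  E = (2060 × 4.35^3) / (3 × 0.002767 × 0.000138)
  E = 1.48 × 10¹¹ Pa
Convert: E = 1.48 × 10¹¹ Pa = 148 GPa
Final answer: E = 148 GPa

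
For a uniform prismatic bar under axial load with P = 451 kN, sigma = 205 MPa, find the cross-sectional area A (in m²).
Model: a uniform prismatic bar under axial load, so sigma = P / A.
Solve for A: A = P / sigma.
Convert to SI units:
  P = 451 kN = 451000 N
  sigma = 205 MPa = 2.05 × 10⁸ Pa
Substitute:
  A = 451000 / (2.05 × 10⁸)
  A = 0.0022 m²
Final answer: A = 0.0022 m²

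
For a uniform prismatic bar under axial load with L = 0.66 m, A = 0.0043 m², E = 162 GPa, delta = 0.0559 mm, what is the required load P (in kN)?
Model: a uniform prismatic bar under axial load, so delta = (P·L) / (A·E).
Solve for P: P = (delta·A·E) / L.
Convert to SI units:
  E = 162 GPa = 1.62 × 10¹¹ Pa
  delta = 0.0559 mm = 5.59 × 10⁻⁵ m
Substitute:
  P = ((5.59 × 10⁻⁵) × 0.0043 × (1.62 × 10¹¹)) / 0.66
  P = 59000 N
Convert: P = 59000 N = 59 kN
Final answer: P = 59 kN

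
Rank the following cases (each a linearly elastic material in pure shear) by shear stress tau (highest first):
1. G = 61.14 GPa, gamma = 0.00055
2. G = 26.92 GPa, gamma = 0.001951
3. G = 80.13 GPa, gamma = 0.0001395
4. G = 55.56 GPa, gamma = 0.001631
Model: a linearly elastic material in pure shear, so tau = G·gamma (SI units).
  Case 1: tau = (6.114 × 10¹⁰) × 0.00055 = 3.363 × 10⁷ Pa = 33.63 MPa
  Case 2: tau = (2.692 × 10¹⁰) × 0.001951 = 5.252 × 10⁷ Pa = 52.52 MPa
  Case 3: tau = (8.013 × 10¹⁰) × 0.0001395 = 1.118 × 10⁷ Pa = 11.18 MPa
  Case 4: tau = (5.556 × 10¹⁰) × 0.001631 = 9.062 × 10⁷ Pa = 90.62 MPa
Ordering: 90.62 MPa (case 4) > 52.52 MPa (case 2) > 33.63 MPa (case 1) > 11.18 MPa (case 3)
Final answer: 4, 2, 1, 3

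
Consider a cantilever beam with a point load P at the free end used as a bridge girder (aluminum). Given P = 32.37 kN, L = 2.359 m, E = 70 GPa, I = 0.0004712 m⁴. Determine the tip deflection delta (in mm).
Model: a cantilever beam with a point load P at the free end, so delta = (P·L^3) / (3·E·I).
Convert to SI units:
  P = 32.37 kN = 32370 N
  E = 70 GPa = 7 × 10¹⁰ Pa
Substitute:
  delta = (32370 × 2.359^3) / (3 × (7 × 10¹⁰) × 0.0004712)
  delta = 0.004294 m
Convert: delta = 0.004294 m = 4.294 mm
Final answer: delta = 4.294 mm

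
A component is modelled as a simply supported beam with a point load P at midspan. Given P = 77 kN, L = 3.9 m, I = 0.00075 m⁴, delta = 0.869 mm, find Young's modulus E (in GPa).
Model: a simply supported beam with a point load P at midspan, so delta = (P·L^3) / (48·E·I).
Solve for E: E = (P·L^3) / (48·delta·I).
Convert to SI units:
  P = 77 kN = 77000 N
  delta = 0.869 mm = 0.000869 m
Substitute:
  E = (77000 × 3.9^3) / (48 × 0.000869 × 0.00075)
  E = 1.46 × 10¹¹ Pa
Convert: E = 1.46 × 10¹¹ Pa = 146 GPa
Final answer: E = 146 GPa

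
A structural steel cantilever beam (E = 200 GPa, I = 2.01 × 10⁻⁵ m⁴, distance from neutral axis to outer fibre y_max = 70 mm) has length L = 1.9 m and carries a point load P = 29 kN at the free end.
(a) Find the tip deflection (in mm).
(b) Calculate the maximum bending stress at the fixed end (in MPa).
(a) Tip deflection of a cantilever with an end point load: δ = P·L^3 / (3·E·I). Convert P = 29 kN = 29000 N, E = 200 GPa = 2 × 10¹¹ Pa.
  δ = (29000 × 1.9^3) / (3 × (2 × 10¹¹) × (2.01 × 10⁻⁵)) = 0.01649 m = 16.49 mm
(b) Maximum bending moment at the fixed end: M = P·L = 29000 × 1.9 = 55100 N·m. Convert y_max = 70 mm = 0.07 m.
  σ = M·y_max / I = (55100 × 0.07) / (2.01 × 10⁻⁵) = 1.919 × 10⁸ Pa = 191.9 MPa
Final answer: (a) δ = 16.49 mm, (b) σ = 191.9 MPa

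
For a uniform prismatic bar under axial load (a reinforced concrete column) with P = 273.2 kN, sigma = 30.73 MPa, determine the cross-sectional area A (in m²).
Model: a uniform prismatic bar under axial load, so sigma = P / A.
Solve for A: A = P / sigma.
Convert to SI units:
  P = 273.2 kN = 273200 N
  sigma = 30.73 MPa = 3.073 × 10⁷ Pa
Substitute:
  A = 273200 / (3.073 × 10⁷)
  A = 0.00889 m²
Final answer: A = 0.00889 m²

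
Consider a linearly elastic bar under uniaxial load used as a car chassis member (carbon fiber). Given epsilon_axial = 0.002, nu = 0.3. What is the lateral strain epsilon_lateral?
Model: a linearly elastic bar under uniaxial load, so epsilon_lateral = -nu·epsilon_axial.
Substitute:
  epsilon_lateral = -(0.3 × 0.002)
  epsilon_lateral = -0.0006
Final answer: epsilon_lateral = -0.0006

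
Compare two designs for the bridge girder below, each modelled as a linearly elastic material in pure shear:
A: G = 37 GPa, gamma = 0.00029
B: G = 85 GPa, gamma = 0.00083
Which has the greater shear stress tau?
Model: a linearly elastic material in pure shear, so tau = G·gamma (SI units).
  A: tau = (3.7 × 10¹⁰) × 0.00029 = 1.073 × 10⁷ Pa = 10.73 MPa
  B: tau = (8.5 × 10¹⁰) × 0.00083 = 7.055 × 10⁷ Pa = 70.55 MPa
70.55 MPa > 10.73 MPa, so B is larger.
Final answer: B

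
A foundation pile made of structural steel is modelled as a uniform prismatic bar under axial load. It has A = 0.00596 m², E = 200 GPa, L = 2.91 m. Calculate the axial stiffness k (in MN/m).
Model: a uniform prismatic bar under axial load, so k = (A·E) / L.
Convert to SI units:
  E = 200 GPa = 2 × 10¹¹ Pa
Substitute:
  k = (0.00596 × (2 × 10¹¹)) / 2.91
  k = 4.096 × 10⁸ N/m
Convert: k = 4.096 × 10⁸ N/m = 409.6 MN/m
Final answer: k = 409.6 MN/m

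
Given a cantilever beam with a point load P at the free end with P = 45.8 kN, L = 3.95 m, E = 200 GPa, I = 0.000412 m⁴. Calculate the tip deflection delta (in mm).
Model: a cantilever beam with a point load P at the free end, so delta = (P·L^3) / (3·E·I).
Convert to SI units:
  P = 45.8 kN = 45800 N
  E = 200 GPa = 2 × 10¹¹ Pa
Substitute:
  delta = (45800 × 3.95^3) / (3 × (2 × 10¹¹) × 0.000412)
  delta = 0.01142 m
Convert: delta = 0.01142 m = 11.42 mm
Final answer: delta = 11.42 mm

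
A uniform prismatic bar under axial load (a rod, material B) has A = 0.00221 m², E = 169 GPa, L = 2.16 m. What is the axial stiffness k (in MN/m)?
Model: a uniform prismatic bar under axial load, so k = (A·E) / L.
Convert to SI units:
  E = 169 GPa = 1.69 × 10¹¹ Pa
Substitute:
  k = (0.00221 × (1.69 × 10¹¹)) / 2.16
  k = 1.729 × 10⁸ N/m
Convert: k = 1.729 × 10⁸ N/m = 172.9 MN/m
Final answer: k = 172.9 MN/m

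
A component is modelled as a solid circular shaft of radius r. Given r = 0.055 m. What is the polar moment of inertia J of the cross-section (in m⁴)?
Model: a solid circular shaft of radius r, so J = (π·r^4) / 2.
Substitute:
  J = (π × 0.055^4) / 2
  J = 1.437 × 10⁻⁵ m⁴
Final answer: J = 1.437 × 10⁻⁵ m⁴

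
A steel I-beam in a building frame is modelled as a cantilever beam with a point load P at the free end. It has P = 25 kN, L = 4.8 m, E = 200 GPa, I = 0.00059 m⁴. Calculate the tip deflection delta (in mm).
Model: a cantilever beam with a point load P at the free end, so delta = (P·L^3) / (3·E·I).
Convert to SI units:
  P = 25 kN = 25000 N
  E = 200 GPa = 2 × 10¹¹ Pa
Substitute:
  delta = (25000 × 4.8^3) / (3 × (2 × 10¹¹) × 0.00059)
  delta = 0.00781 m
Convert: delta = 0.00781 m = 7.81 mm
Final answer: delta = 7.81 mm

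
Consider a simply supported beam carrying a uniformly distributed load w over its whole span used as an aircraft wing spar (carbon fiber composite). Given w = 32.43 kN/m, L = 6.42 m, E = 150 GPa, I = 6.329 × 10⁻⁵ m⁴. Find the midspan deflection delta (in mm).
Model: a simply supported beam carrying a uniformly distributed load w over its whole span, so delta = (5·w·L^4) / (384·E·I).
Convert to SI units:
  w = 32.43 kN/m = 32430 N/m
  E = 150 GPa = 1.5 × 10¹¹ Pa
Substitute:
  delta = (5 × 32430 × 6.42^4) / (384 × (1.5 × 10¹¹) × (6.329 × 10⁻⁵))
  delta = 0.07556 m
Convert: delta = 0.07556 m = 75.56 mm
Final answer: delta = 75.56 mm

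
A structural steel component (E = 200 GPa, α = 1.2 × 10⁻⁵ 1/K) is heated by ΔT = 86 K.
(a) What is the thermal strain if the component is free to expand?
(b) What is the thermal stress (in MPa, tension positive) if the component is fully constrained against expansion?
(a) Free thermal strain ε_th = α·ΔT = (1.2 × 10⁻⁵) × 86 = 0.001032
(b) Fully constrained, the expansion is suppressed, so σ = -E·α·ΔT. Convert E = 200 GPa = 2 × 10¹¹ Pa.
  σ = -(2 × 10¹¹) × (1.2 × 10⁻⁵) × 86 = -2.064 × 10⁸ Pa = -206.4 MPa (compressive)
Final answer: (a) ε_th = 0.001032, (b) σ = -206.4 MPa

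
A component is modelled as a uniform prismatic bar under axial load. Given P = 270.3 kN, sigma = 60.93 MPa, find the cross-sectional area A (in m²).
Model: a uniform prismatic bar under axial load, so sigma = P / A.
Solve for A: A = P / sigma.
Convert to SI units:
  P = 270.3 kN = 270300 N
  sigma = 60.93 MPa = 6.093 × 10⁷ Pa
Substitute:
  A = 270300 / (6.093 × 10⁷)
  A = 0.004436 m²
Final answer: A = 0.004436 m²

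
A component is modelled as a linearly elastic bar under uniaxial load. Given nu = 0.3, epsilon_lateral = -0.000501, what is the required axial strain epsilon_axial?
Model: a linearly elastic bar under uniaxial load, so epsilon_lateral = -nu·epsilon_axial.
Solve for epsilon_axial: epsilon_axial = -epsilon_lateral / nu.
Substitute:
  epsilon_axial = -(-0.000501) / 0.3
  epsilon_axial = 0.00167
Final answer: epsilon_axial = 0.00167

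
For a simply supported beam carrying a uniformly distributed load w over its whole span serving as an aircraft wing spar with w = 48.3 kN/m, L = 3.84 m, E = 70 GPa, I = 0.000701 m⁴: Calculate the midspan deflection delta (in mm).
Model: a simply supported beam carrying a uniformly distributed load w over its whole span, so delta = (5·w·L^4) / (384·E·I).
Convert to SI units:
  w = 48.3 kN/m = 48300 N/m
  E = 70 GPa = 7 × 10¹⁰ Pa
Substitute:
  delta = (5 × 48300 × 3.84^4) / (384 × (7 × 10¹⁰) × 0.000701)
  delta = 0.002787 m
Convert: delta = 0.002787 m = 2.787 mm
Final answer: delta = 2.787 mm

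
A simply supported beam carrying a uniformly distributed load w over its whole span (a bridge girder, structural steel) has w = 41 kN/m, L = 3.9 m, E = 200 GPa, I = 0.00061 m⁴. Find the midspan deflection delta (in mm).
Model: a simply supported beam carrying a uniformly distributed load w over its whole span, so delta = (5·w·L^4) / (384·E·I).
Convert to SI units:
  w = 41 kN/m = 41000 N/m
  E = 200 GPa = 2 × 10¹¹ Pa
Substitute:
  delta = (5 × 41000 × 3.9^4) / (384 × (2 × 10¹¹) × 0.00061)
  delta = 0.001012 m
Convert: delta = 0.001012 m = 1.012 mm
Final answer: delta = 1.012 mm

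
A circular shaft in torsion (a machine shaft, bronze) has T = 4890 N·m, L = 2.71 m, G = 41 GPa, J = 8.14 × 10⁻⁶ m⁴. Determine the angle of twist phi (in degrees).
Model: a circular shaft in torsion, so phi = (T·L) / (G·J).
Convert to SI units:
  G = 41 GPa = 4.1 × 10¹⁰ Pa
Substitute:
  phi = (4890 × 2.71) / ((4.1 × 10¹⁰) × (8.14 × 10⁻⁶))
  phi = 0.03971 rad
Convert to degrees: phi = 0.03971 × 180/π = 2.275°
Final answer: phi = 2.275°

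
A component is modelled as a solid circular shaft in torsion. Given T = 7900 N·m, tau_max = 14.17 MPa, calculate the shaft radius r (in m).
Model: a solid circular shaft in torsion, so tau_max = (2·T) / (π·r^3).
Solve for r: r = ((2·T) / (π·tau_max))^(1/3).
Convert to SI units:
  tau_max = 14.17 MPa = 1.417 × 10⁷ Pa
Substitute:
  r = ((2 × 7900) / (π × (1.417 × 10⁷)))^(1/3)
  r = 0.0708 m
Final answer: r = 0.0708 m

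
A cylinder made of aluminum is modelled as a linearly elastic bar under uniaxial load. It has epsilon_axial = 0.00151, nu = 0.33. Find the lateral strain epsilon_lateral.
Model: a linearly elastic bar under uniaxial load, so epsilon_lateral = -nu·epsilon_axial.
Substitute:
  epsilon_lateral = -(0.33 × 0.00151)
  epsilon_lateral = -0.0004983
Final answer: epsilon_lateral = -0.0004983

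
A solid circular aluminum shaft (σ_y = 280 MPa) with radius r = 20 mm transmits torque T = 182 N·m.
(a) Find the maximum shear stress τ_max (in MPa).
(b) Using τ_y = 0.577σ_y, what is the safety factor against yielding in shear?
(a) For a solid circular shaft, τ_max = T·r/J with J = π·r^4/2, i.e. τ_max = 2·T / (π·r^3). Convert r = 20 mm = 0.02 m.
  τ_max = (2 × 182) / (π × 0.02^3) = 1.448 × 10⁷ Pa = 14.48 MPa
(b) τ_y = 0.577 × 280 = 161.56 MPa
  SF = τ_y/τ_max = 161.56 / 14.48 = 11.16
Final answer: (a) τ_max = 14.48 MPa, (b) SF = 11.16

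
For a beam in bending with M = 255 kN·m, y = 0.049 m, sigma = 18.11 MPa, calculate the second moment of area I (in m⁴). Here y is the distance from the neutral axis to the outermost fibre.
Model: a beam in bending, so sigma = (M·y) / I.
Solve for I: I = (M·y) / sigma.
Convert to SI units:
  M = 255 kN·m = 255000 N·m
  sigma = 18.11 MPa = 1.811 × 10⁷ Pa
Substitute:
  I = (255000 × 0.049) / (1.811 × 10⁷)
  I = 0.00069 m⁴
Final answer: I = 0.00069 m⁴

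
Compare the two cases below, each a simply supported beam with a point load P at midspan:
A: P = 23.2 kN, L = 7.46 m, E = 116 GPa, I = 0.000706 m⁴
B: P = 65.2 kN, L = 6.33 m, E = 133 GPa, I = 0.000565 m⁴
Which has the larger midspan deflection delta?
Model: a simply supported beam with a point load P at midspan, so delta = (P·L^3) / (48·E·I) (SI units).
  A: delta = (23200 × 7.46^3) / (48 × (1.16 × 10¹¹) × 0.000706) = 0.00245 m = 2.45 mm
  B: delta = (65200 × 6.33^3) / (48 × (1.33 × 10¹¹) × 0.000565) = 0.004585 m = 4.585 mm
4.585 mm > 2.45 mm, so B is larger.
Final answer: B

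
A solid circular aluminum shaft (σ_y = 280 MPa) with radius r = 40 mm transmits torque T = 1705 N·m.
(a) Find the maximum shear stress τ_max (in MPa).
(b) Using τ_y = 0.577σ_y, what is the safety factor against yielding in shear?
(a) For a solid circular shaft, τ_max = T·r/J with J = π·r^4/2, i.e. τ_max = 2·T / (π·r^3). Convert r = 40 mm = 0.04 m.
  τ_max = (2 × 1705) / (π × 0.04^3) = 1.696 × 10⁷ Pa = 16.96 MPa
(b) τ_y = 0.577 × 280 = 161.56 MPa
  SF = τ_y/τ_max = 161.56 / 16.96 = 9.526
Final answer: (a) τ_max = 16.96 MPa, (b) SF = 9.526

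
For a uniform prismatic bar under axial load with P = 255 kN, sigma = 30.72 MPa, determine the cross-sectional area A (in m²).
Model: a uniform prismatic bar under axial load, so sigma = P / A.
Solve for A: A = P / sigma.
Convert to SI units:
  P = 255 kN = 255000 N
  sigma = 30.72 MPa = 3.072 × 10⁷ Pa
Substitute:
  A = 255000 / (3.072 × 10⁷)
  A = 0.008301 m²
Final answer: A = 0.008301 m²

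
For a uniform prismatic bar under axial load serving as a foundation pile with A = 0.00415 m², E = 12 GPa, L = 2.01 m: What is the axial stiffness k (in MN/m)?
Model: a uniform prismatic bar under axial load, so k = (A·E) / L.
Convert to SI units:
  E = 12 GPa = 1.2 × 10¹⁰ Pa
Substitute:
  k = (0.00415 × (1.2 × 10¹⁰)) / 2.01
  k = 2.478 × 10⁷ N/m
Convert: k = 2.478 × 10⁷ N/m = 24.78 MN/m
Final answer: k = 24.78 MN/m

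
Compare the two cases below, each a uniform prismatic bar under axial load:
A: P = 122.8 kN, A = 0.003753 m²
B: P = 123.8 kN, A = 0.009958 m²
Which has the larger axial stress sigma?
Model: a uniform prismatic bar under axial load, so sigma = P / A (SI units).
  A: sigma = 122800 / 0.003753 = 3.272 × 10⁷ Pa = 32.72 MPa
  B: sigma = 123800 / 0.009958 = 1.243 × 10⁷ Pa = 12.43 MPa
32.72 MPa > 12.43 MPa, so A is larger.
Final answer: A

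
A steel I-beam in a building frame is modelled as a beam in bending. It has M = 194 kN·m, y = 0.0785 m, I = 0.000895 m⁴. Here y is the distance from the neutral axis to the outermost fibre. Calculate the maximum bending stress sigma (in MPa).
Model: a beam in bending, so sigma = (M·y) / I.
Convert to SI units:
  M = 194 kN·m = 194000 N·m
Substitute:
  sigma = (194000 × 0.0785) / 0.000895
  sigma = 1.702 × 10⁷ Pa
Convert: sigma = 1.702 × 10⁷ Pa = 17.02 MPa
Final answer: sigma = 17.02 MPa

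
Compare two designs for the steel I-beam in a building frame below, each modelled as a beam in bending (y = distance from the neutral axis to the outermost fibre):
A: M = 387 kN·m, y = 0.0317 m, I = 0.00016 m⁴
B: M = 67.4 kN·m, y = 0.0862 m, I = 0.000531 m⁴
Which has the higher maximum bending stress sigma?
Model: a beam in bending (y = distance from the neutral axis to the outermost fibre), so sigma = (M·y) / I (SI units).
  A: sigma = (387000 × 0.0317) / 0.00016 = 7.667 × 10⁷ Pa = 76.67 MPa
  B: sigma = (67400 × 0.0862) / 0.000531 = 1.094 × 10⁷ Pa = 10.94 MPa
76.67 MPa > 10.94 MPa, so A is larger.
Final answer: A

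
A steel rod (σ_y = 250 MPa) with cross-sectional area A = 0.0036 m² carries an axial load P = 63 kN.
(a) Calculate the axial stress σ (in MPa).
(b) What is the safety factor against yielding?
(a) Axial stress σ = P/A. Convert P = 63 kN = 63000 N.
  σ = 63000 / 0.0036 = 1.75 × 10⁷ Pa = 17.5 MPa
(b) Safety factor SF = σ_y/σ = 250 / 17.5 = 14.29
Final answer: (a) σ = 17.5 MPa, (b) SF = 14.29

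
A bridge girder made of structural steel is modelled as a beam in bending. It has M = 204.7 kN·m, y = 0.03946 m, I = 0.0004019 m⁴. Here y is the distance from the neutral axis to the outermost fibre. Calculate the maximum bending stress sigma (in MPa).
Model: a beam in bending, so sigma = (M·y) / I.
Convert to SI units:
  M = 204.7 kN·m = 204700 N·m
Substitute:
  sigma = (204700 × 0.03946) / 0.0004019
  sigma = 2.01 × 10⁷ Pa
Convert: sigma = 2.01 × 10⁷ Pa = 20.1 MPa
Final answer: sigma = 20.1 MPa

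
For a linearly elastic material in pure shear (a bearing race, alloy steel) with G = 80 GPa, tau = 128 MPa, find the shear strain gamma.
Model: a linearly elastic material in pure shear, so tau = G·gamma.
Solve for gamma: gamma = tau / G.
Convert to SI units:
  G = 80 GPa = 8 × 10¹⁰ Pa
  tau = 128 MPa = 1.28 × 10⁸ Pa
Substitute:
  gamma = (1.28 × 10⁸) / (8 × 10¹⁰)
  gamma = 0.0016
Final answer: gamma = 0.0016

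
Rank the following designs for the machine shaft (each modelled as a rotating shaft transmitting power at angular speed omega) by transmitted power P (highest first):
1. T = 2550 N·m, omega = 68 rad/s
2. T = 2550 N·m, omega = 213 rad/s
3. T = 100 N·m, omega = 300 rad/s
Model: a rotating shaft transmitting power at angular speed omega, so P = T·omega (SI units).
  Case 1: P = 2550 × 68 = 173400 W = 173.4 kW
  Case 2: P = 2550 × 213 = 543200 W = 543.2 kW
  Case 3: P = 100 × 300 = 30000 W = 30 kW
Ordering: 543.2 kW (case 2) > 173.4 kW (case 1) > 30 kW (case 3)
Final answer: 2, 1, 3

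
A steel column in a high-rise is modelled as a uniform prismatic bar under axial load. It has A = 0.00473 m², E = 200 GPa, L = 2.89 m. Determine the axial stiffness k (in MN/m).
Model: a uniform prismatic bar under axial load, so k = (A·E) / L.
Convert to SI units:
  E = 200 GPa = 2 × 10¹¹ Pa
Substitute:
  k = (0.00473 × (2 × 10¹¹)) / 2.89
  k = 3.273 × 10⁸ N/m
Convert: k = 3.273 × 10⁸ N/m = 327.3 MN/m
Final answer: k = 327.3 MN/m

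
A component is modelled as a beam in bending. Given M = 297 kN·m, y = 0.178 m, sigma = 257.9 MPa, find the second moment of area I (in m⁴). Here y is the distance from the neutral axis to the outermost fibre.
Model: a beam in bending, so sigma = (M·y) / I.
Solve for I: I = (M·y) / sigma.
Convert to SI units:
  M = 297 kN·m = 297000 N·m
  sigma = 257.9 MPa = 2.579 × 10⁸ Pa
Substitute:
  I = (297000 × 0.178) / (2.579 × 10⁸)
  I = 0.000205 m⁴
Final answer: I = 0.000205 m⁴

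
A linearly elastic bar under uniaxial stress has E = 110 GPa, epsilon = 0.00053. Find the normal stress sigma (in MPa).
Model: a linearly elastic bar under uniaxial stress, so sigma = E·epsilon.
Convert to SI units:
  E = 110 GPa = 1.1 × 10¹¹ Pa
Substitute:
  sigma = (1.1 × 10¹¹) × 0.00053
  sigma = 5.83 × 10⁷ Pa
Convert: sigma = 5.83 × 10⁷ Pa = 58.3 MPa
Final answer: sigma = 58.3 MPa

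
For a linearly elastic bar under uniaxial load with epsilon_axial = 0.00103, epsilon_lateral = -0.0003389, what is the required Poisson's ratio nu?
Model: a linearly elastic bar under uniaxial load, so epsilon_lateral = -nu·epsilon_axial.
Solve for nu: nu = -epsilon_lateral / epsilon_axial.
Substitute:
  nu = -(-0.0003389) / 0.00103
  nu = 0.329
Final answer: nu = 0.329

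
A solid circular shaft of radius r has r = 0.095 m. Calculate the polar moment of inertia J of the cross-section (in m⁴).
Model: a solid circular shaft of radius r, so J = (π·r^4) / 2.
Substitute:
  J = (π × 0.095^4) / 2
  J = 0.0001279 m⁴
Final answer: J = 0.0001279 m⁴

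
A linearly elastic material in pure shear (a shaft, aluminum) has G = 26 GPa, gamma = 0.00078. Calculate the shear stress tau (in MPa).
Model: a linearly elastic material in pure shear, so tau = G·gamma.
Convert to SI units:
  G = 26 GPa = 2.6 × 10¹⁰ Pa
Substitute:
  tau = (2.6 × 10¹⁰) × 0.00078
  tau = 2.028 × 10⁷ Pa
Convert: tau = 2.028 × 10⁷ Pa = 20.28 MPa
Final answer: tau = 20.28 MPa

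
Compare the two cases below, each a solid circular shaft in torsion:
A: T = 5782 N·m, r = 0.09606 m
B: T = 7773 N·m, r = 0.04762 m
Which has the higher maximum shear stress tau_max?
Model: a solid circular shaft in torsion, so tau_max = (2·T) / (π·r^3) (SI units).
  A: tau_max = (2 × 5782) / (π × 0.09606^3) = 4.153 × 10⁶ Pa = 4.153 MPa
  B: tau_max = (2 × 7773) / (π × 0.04762^3) = 4.582 × 10⁷ Pa = 45.82 MPa
45.82 MPa > 4.153 MPa, so B is larger.
Final answer: B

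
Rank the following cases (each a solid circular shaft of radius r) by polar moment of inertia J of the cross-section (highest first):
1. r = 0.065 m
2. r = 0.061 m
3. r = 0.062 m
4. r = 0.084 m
Model: a solid circular shaft of radius r, so J = (π·r^4) / 2 (SI units).
  Case 1: J = (π × 0.065^4) / 2 = 2.804 × 10⁻⁵ m⁴
  Case 2: J = (π × 0.061^4) / 2 = 2.175 × 10⁻⁵ m⁴
  Case 3: J = (π × 0.062^4) / 2 = 2.321 × 10⁻⁵ m⁴
  Case 4: J = (π × 0.084^4) / 2 = 7.821 × 10⁻⁵ m⁴
Ordering: 7.821 × 10⁻⁵ m⁴ (case 4) > 2.804 × 10⁻⁵ m⁴ (case 1) > 2.321 × 10⁻⁵ m⁴ (case 3) > 2.175 × 10⁻⁵ m⁴ (case 2)
Final answer: 4, 1, 3, 2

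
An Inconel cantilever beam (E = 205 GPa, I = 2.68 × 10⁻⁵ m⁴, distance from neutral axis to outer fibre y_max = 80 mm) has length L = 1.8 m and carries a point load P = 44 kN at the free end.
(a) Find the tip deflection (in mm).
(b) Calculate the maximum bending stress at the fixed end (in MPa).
(a) Tip deflection of a cantilever with an end point load: δ = P·L^3 / (3·E·I). Convert P = 44 kN = 44000 N, E = 205 GPa = 2.05 × 10¹¹ Pa.
  δ = (44000 × 1.8^3) / (3 × (2.05 × 10¹¹) × (2.68 × 10⁻⁵)) = 0.01557 m = 15.57 mm
(b) Maximum bending moment at the fixed end: M = P·L = 44000 × 1.8 = 79200 N·m. Convert y_max = 80 mm = 0.08 m.
  σ = M·y_max / I = (79200 × 0.08) / (2.68 × 10⁻⁵) = 2.364 × 10⁸ Pa = 236.4 MPa
Final answer: (a) δ = 15.57 mm, (b) σ = 236.4 MPa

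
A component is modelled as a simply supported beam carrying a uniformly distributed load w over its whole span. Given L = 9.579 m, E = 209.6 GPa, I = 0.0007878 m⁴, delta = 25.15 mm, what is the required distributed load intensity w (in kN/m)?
Model: a simply supported beam carrying a uniformly distributed load w over its whole span, so delta = (5·w·L^4) / (384·E·I).
Solve for w: w = (384·delta·E·I) / (5·L^4).
Convert to SI units:
  E = 209.6 GPa = 2.096 × 10¹¹ Pa
  delta = 25.15 mm = 0.02515 m
Substitute:
  w = (384 × 0.02515 × (2.096 × 10¹¹) × 0.0007878) / (5 × 9.579^4)
  w = 37880 N/m
Convert: w = 37880 N/m = 37.88 kN/m
Final answer: w = 37.88 kN/m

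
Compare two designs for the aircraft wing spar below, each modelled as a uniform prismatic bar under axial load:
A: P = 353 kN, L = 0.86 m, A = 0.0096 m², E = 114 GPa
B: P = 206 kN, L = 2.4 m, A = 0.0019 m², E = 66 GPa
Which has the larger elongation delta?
Model: a uniform prismatic bar under axial load, so delta = (P·L) / (A·E) (SI units).
  A: delta = (353000 × 0.86) / (0.0096 × (1.14 × 10¹¹)) = 0.0002774 m = 0.2774 mm
  B: delta = (206000 × 2.4) / (0.0019 × (6.6 × 10¹⁰)) = 0.003943 m = 3.943 mm
3.943 mm > 0.2774 mm, so B is larger.
Final answer: B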